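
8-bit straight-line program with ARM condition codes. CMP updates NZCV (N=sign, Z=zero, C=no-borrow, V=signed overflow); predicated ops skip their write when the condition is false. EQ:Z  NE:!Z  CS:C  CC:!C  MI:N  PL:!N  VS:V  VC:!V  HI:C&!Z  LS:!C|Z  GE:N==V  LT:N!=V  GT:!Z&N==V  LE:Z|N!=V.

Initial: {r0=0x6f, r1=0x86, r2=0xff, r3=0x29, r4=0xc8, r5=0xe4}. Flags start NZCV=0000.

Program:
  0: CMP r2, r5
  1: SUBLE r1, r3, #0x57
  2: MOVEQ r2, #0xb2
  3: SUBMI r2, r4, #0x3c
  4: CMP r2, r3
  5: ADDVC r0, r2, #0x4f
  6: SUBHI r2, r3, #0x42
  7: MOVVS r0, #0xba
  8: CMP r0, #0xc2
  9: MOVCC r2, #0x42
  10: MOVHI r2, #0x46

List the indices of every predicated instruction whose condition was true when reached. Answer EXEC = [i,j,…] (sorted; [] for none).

0: ✓ CMP  NZCV=0010
1: · SUBLE
2: · MOVEQ
3: · SUBMI
4: ✓ CMP  NZCV=1010
5: ✓ ADDVC  r0←0x4e
6: ✓ SUBHI  r2←0xe7
7: · MOVVS
8: ✓ CMP  NZCV=1001
9: ✓ MOVCC  r2←0x42
10: · MOVHI

EXEC = [5,6,9]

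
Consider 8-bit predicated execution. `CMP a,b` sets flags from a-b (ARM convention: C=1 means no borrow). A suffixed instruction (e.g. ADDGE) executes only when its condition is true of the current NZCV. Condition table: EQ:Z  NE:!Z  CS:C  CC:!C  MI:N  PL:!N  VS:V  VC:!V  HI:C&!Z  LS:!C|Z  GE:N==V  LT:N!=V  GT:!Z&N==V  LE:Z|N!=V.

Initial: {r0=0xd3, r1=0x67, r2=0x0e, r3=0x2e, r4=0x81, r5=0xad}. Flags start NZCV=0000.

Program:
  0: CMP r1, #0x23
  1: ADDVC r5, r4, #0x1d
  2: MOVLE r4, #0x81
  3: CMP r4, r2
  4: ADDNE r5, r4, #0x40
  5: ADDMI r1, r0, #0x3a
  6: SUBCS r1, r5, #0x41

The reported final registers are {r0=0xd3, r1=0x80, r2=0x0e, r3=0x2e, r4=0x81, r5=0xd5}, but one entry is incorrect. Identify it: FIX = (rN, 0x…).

[0] flags=0010 → (cmp)
[1] flags=0010 VC?T → r5=0x9e
[2] flags=0010 LE?F → skip
[3] flags=0011 → (cmp)
[4] flags=0011 NE?T → r5=0xc1
[5] flags=0011 MI?F → skip
[6] flags=0011 CS?T → r1=0x80

FIX = (r5, 0xc1)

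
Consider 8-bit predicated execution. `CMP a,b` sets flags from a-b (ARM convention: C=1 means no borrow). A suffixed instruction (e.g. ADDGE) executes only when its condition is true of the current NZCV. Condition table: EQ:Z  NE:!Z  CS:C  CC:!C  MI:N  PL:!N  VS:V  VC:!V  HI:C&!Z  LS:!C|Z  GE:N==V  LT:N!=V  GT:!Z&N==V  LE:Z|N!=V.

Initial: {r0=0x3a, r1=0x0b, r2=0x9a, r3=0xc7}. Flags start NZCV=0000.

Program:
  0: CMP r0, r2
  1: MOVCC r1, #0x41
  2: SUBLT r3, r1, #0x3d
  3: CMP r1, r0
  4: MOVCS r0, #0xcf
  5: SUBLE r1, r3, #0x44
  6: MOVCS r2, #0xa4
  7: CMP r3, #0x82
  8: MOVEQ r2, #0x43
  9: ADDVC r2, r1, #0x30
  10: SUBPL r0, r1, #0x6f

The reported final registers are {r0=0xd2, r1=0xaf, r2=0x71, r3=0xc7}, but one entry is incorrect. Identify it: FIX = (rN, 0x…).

FIX = (r1, 0x41)

0: ✓ CMP  NZCV=1001
1: ✓ MOVCC  r1←0x41
2: · SUBLT
3: ✓ CMP  NZCV=0010
4: ✓ MOVCS  r0←0xcf
5: · SUBLE
6: ✓ MOVCS  r2←0xa4
7: ✓ CMP  NZCV=0010
8: · MOVEQ
9: ✓ ADDVC  r2←0x71
10: ✓ SUBPL  r0←0xd2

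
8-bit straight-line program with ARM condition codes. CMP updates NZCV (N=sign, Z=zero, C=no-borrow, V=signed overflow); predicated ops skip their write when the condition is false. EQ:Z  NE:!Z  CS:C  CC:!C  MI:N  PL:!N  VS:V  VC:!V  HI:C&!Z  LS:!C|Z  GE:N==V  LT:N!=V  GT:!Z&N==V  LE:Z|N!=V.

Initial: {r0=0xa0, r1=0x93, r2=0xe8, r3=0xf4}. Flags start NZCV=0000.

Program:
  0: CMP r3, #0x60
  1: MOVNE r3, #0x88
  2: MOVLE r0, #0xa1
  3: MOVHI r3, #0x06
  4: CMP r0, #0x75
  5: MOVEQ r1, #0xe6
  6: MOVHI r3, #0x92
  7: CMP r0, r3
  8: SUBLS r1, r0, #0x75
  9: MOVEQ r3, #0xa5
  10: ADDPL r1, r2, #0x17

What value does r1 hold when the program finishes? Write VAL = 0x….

VAL = 0xff

0: ✓ CMP  NZCV=1010
1: ✓ MOVNE  r3←0x88
2: ✓ MOVLE  r0←0xa1
3: ✓ MOVHI  r3←0x06
4: ✓ CMP  NZCV=0011
5: · MOVEQ
6: ✓ MOVHI  r3←0x92
7: ✓ CMP  NZCV=0010
8: · SUBLS
9: · MOVEQ
10: ✓ ADDPL  r1←0xff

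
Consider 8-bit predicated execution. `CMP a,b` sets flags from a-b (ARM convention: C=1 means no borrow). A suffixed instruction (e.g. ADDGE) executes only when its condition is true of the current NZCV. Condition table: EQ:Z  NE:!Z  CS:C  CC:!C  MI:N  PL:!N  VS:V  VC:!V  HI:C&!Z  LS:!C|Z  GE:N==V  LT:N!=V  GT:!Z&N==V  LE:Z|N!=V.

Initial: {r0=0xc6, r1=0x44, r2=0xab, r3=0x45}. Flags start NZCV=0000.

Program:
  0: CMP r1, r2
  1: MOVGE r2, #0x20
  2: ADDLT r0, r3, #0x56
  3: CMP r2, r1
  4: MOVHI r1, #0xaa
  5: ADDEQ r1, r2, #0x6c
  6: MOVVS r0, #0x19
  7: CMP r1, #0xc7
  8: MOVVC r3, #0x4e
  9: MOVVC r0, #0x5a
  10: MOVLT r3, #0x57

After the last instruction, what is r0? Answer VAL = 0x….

[0] flags=1001 → (cmp)
[1] flags=1001 GE?T → r2=0x20
[2] flags=1001 LT?F → skip
[3] flags=1000 → (cmp)
[4] flags=1000 HI?F → skip
[5] flags=1000 EQ?F → skip
[6] flags=1000 VS?F → skip
[7] flags=0000 → (cmp)
[8] flags=0000 VC?T → r3=0x4e
[9] flags=0000 VC?T → r0=0x5a
[10] flags=0000 LT?F → skip

VAL = 0x5a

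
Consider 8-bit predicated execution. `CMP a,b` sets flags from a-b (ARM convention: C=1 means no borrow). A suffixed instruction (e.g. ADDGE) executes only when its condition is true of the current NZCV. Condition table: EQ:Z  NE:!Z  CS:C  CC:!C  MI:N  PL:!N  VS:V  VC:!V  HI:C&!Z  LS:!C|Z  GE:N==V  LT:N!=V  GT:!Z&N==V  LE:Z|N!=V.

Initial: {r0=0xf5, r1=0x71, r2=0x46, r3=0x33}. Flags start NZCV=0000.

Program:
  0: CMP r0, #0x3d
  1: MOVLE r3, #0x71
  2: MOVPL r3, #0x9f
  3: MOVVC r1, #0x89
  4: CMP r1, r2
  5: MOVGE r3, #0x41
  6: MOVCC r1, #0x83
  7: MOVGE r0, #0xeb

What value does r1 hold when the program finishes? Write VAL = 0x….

[0] flags=1010 → (cmp)
[1] flags=1010 LE?T → r3=0x71
[2] flags=1010 PL?F → skip
[3] flags=1010 VC?T → r1=0x89
[4] flags=0011 → (cmp)
[5] flags=0011 GE?F → skip
[6] flags=0011 CC?F → skip
[7] flags=0011 GE?F → skip

VAL = 0x89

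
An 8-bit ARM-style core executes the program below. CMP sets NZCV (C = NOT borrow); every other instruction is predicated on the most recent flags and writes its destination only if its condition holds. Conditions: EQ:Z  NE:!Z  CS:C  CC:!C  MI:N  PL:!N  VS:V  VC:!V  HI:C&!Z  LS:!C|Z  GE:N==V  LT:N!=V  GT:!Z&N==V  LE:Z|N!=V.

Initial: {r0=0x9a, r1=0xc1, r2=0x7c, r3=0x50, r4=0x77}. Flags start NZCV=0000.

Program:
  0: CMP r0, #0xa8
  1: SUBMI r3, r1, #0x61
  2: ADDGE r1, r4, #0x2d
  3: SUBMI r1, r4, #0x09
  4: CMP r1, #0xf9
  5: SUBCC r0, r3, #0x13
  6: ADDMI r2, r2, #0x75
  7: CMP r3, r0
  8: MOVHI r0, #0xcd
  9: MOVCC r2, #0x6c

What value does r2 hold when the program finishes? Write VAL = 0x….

VAL = 0x7c

0: ✓ CMP  NZCV=1000
1: ✓ SUBMI  r3←0x60
2: · ADDGE
3: ✓ SUBMI  r1←0x6e
4: ✓ CMP  NZCV=0000
5: ✓ SUBCC  r0←0x4d
6: · ADDMI
7: ✓ CMP  NZCV=0010
8: ✓ MOVHI  r0←0xcd
9: · MOVCC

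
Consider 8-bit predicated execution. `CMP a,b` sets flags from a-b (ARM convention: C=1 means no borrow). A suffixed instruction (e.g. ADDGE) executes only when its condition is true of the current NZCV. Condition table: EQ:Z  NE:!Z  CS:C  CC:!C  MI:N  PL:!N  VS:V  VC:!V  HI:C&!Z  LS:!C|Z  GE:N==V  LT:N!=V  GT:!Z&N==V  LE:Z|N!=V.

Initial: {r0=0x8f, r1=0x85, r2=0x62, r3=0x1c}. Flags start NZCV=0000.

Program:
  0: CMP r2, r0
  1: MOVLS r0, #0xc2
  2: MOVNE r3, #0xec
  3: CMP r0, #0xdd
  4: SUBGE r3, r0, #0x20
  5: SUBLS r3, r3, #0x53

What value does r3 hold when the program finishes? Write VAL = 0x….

[0] flags=1001 → (cmp)
[1] flags=1001 LS?T → r0=0xc2
[2] flags=1001 NE?T → r3=0xec
[3] flags=1000 → (cmp)
[4] flags=1000 GE?F → skip
[5] flags=1000 LS?T → r3=0x99

VAL = 0x99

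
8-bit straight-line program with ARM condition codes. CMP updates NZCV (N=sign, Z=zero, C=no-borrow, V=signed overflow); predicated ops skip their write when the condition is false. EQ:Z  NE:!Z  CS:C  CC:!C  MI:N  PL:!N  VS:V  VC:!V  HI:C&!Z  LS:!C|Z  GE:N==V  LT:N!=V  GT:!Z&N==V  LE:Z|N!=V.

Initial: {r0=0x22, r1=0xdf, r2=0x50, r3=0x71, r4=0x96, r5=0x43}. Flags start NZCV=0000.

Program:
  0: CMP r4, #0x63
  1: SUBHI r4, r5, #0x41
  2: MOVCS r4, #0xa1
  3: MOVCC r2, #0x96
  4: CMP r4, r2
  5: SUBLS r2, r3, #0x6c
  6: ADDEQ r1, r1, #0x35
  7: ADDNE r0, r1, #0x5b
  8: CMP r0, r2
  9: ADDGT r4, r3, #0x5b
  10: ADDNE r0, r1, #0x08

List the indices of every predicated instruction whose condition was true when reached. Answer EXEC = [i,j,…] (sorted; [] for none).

EXEC = [1,2,7,10]

[0] flags=0011 → (cmp)
[1] flags=0011 HI?T → r4=0x02
[2] flags=0011 CS?T → r4=0xa1
[3] flags=0011 CC?F → skip
[4] flags=0011 → (cmp)
[5] flags=0011 LS?F → skip
[6] flags=0011 EQ?F → skip
[7] flags=0011 NE?T → r0=0x3a
[8] flags=1000 → (cmp)
[9] flags=1000 GT?F → skip
[10] flags=1000 NE?T → r0=0xe7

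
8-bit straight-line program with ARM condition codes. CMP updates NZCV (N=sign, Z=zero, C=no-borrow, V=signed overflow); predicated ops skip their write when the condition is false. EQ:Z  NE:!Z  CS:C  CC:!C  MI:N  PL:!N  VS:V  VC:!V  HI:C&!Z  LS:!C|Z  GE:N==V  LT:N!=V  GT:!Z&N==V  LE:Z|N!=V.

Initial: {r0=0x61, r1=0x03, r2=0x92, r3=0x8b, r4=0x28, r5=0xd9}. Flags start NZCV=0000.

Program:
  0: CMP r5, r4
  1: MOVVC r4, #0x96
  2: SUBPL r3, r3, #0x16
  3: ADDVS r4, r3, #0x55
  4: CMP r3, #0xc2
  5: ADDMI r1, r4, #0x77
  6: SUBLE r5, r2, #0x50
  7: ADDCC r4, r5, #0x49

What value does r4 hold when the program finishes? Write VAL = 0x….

0: ✓ CMP  NZCV=1010
1: ✓ MOVVC  r4←0x96
2: · SUBPL
3: · ADDVS
4: ✓ CMP  NZCV=1000
5: ✓ ADDMI  r1←0x0d
6: ✓ SUBLE  r5←0x42
7: ✓ ADDCC  r4←0x8b

VAL = 0x8b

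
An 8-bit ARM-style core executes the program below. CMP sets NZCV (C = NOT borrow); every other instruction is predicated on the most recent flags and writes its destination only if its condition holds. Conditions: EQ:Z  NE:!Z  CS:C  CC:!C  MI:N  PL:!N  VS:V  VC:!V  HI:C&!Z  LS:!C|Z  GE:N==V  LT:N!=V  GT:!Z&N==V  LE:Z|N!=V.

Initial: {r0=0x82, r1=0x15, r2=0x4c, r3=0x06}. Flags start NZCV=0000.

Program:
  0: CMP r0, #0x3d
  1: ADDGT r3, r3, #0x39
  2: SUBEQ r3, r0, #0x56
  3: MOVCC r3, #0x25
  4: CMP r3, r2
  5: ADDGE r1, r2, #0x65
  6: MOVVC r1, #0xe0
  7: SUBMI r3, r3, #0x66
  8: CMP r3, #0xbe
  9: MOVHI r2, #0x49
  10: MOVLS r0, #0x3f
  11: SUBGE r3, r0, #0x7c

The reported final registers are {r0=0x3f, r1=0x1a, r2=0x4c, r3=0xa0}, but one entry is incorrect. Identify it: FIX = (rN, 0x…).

0: ✓ CMP  NZCV=0011
1: · ADDGT
2: · SUBEQ
3: · MOVCC
4: ✓ CMP  NZCV=1000
5: · ADDGE
6: ✓ MOVVC  r1←0xe0
7: ✓ SUBMI  r3←0xa0
8: ✓ CMP  NZCV=1000
9: · MOVHI
10: ✓ MOVLS  r0←0x3f
11: · SUBGE

FIX = (r1, 0xe0)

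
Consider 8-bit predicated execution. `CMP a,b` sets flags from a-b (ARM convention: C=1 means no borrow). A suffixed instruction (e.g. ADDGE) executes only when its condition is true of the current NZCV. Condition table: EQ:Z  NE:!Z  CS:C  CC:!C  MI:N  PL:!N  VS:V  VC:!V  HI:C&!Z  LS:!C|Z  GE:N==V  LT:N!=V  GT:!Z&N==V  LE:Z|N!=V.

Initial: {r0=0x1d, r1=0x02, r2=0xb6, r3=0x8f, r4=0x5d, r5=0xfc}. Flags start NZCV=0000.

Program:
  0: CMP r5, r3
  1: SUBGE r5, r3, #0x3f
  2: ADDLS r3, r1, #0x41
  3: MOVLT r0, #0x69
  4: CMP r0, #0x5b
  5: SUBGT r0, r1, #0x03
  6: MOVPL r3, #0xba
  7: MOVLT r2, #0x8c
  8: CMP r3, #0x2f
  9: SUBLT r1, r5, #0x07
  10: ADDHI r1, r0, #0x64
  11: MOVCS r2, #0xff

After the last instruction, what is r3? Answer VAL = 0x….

VAL = 0x8f

[0] flags=0010 → (cmp)
[1] flags=0010 GE?T → r5=0x50
[2] flags=0010 LS?F → skip
[3] flags=0010 LT?F → skip
[4] flags=1000 → (cmp)
[5] flags=1000 GT?F → skip
[6] flags=1000 PL?F → skip
[7] flags=1000 LT?T → r2=0x8c
[8] flags=0011 → (cmp)
[9] flags=0011 LT?T → r1=0x49
[10] flags=0011 HI?T → r1=0x81
[11] flags=0011 CS?T → r2=0xff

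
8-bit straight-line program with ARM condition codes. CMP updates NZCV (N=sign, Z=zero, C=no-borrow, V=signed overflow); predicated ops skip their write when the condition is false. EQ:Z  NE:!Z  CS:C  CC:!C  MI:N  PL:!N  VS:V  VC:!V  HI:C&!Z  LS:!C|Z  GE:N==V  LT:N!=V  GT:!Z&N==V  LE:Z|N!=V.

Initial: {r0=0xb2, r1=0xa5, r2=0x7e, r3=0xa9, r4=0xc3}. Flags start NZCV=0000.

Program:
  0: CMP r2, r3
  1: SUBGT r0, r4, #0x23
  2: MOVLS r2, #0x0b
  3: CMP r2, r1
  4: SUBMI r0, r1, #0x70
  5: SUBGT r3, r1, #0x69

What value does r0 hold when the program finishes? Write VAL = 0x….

VAL = 0xa0

0: ✓ CMP  NZCV=1001
1: ✓ SUBGT  r0←0xa0
2: ✓ MOVLS  r2←0x0b
3: ✓ CMP  NZCV=0000
4: · SUBMI
5: ✓ SUBGT  r3←0x3c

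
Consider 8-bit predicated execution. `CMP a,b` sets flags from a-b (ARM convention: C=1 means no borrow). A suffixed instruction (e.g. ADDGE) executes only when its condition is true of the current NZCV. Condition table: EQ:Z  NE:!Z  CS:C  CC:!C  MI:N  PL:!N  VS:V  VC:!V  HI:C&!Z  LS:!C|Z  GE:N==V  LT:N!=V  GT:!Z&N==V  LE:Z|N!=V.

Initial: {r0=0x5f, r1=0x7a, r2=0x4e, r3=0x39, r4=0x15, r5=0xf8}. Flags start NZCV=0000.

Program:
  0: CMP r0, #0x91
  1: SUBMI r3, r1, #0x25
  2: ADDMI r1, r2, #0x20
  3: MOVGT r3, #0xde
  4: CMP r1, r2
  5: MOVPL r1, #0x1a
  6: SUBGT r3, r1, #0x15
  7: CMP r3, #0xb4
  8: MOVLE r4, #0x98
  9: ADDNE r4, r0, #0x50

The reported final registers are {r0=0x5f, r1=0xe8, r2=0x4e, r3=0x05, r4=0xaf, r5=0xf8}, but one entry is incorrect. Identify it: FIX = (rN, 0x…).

[0] flags=1001 → (cmp)
[1] flags=1001 MI?T → r3=0x55
[2] flags=1001 MI?T → r1=0x6e
[3] flags=1001 GT?T → r3=0xde
[4] flags=0010 → (cmp)
[5] flags=0010 PL?T → r1=0x1a
[6] flags=0010 GT?T → r3=0x05
[7] flags=0000 → (cmp)
[8] flags=0000 LE?F → skip
[9] flags=0000 NE?T → r4=0xaf

FIX = (r1, 0x1a)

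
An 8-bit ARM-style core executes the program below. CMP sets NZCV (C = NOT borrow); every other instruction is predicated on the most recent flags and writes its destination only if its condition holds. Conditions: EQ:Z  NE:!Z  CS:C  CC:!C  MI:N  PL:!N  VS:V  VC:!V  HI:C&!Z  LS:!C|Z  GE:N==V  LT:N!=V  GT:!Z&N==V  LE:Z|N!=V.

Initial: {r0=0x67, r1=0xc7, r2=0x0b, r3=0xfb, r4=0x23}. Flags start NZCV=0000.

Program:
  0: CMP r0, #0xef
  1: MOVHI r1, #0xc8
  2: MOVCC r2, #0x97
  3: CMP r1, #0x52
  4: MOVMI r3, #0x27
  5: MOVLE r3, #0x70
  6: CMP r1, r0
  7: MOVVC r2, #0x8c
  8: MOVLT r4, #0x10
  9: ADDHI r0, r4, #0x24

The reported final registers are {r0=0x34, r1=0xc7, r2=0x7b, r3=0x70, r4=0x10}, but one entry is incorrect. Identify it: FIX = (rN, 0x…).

FIX = (r2, 0x97)

[0] flags=0000 → (cmp)
[1] flags=0000 HI?F → skip
[2] flags=0000 CC?T → r2=0x97
[3] flags=0011 → (cmp)
[4] flags=0011 MI?F → skip
[5] flags=0011 LE?T → r3=0x70
[6] flags=0011 → (cmp)
[7] flags=0011 VC?F → skip
[8] flags=0011 LT?T → r4=0x10
[9] flags=0011 HI?T → r0=0x34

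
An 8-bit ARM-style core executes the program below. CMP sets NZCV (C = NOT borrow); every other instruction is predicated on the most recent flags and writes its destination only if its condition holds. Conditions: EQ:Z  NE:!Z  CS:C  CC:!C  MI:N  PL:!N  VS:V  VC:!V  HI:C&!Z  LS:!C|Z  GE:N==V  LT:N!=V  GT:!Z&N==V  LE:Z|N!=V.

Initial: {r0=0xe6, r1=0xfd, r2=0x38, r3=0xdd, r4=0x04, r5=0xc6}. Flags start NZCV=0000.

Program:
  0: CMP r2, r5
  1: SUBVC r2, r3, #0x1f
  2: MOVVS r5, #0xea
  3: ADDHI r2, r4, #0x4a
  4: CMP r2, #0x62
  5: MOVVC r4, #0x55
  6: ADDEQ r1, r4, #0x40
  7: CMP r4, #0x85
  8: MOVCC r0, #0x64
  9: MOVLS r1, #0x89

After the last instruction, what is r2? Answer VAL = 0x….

VAL = 0xbe

[0] flags=0000 → (cmp)
[1] flags=0000 VC?T → r2=0xbe
[2] flags=0000 VS?F → skip
[3] flags=0000 HI?F → skip
[4] flags=0011 → (cmp)
[5] flags=0011 VC?F → skip
[6] flags=0011 EQ?F → skip
[7] flags=0000 → (cmp)
[8] flags=0000 CC?T → r0=0x64
[9] flags=0000 LS?T → r1=0x89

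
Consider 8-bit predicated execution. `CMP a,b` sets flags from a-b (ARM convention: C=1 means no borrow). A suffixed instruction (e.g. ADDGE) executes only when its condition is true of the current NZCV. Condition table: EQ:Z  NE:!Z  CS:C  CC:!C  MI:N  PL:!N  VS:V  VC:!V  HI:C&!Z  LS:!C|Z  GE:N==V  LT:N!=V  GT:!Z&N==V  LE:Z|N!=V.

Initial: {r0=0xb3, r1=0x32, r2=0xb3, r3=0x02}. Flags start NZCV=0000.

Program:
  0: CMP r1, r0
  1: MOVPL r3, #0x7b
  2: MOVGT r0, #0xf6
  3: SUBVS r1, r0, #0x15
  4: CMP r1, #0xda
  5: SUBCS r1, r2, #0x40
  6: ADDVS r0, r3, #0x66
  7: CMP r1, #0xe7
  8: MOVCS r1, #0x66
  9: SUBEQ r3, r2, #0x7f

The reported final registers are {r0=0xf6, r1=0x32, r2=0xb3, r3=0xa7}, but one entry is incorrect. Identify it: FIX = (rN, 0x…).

0: ✓ CMP  NZCV=0000
1: ✓ MOVPL  r3←0x7b
2: ✓ MOVGT  r0←0xf6
3: · SUBVS
4: ✓ CMP  NZCV=0000
5: · SUBCS
6: · ADDVS
7: ✓ CMP  NZCV=0000
8: · MOVCS
9: · SUBEQ

FIX = (r3, 0x7b)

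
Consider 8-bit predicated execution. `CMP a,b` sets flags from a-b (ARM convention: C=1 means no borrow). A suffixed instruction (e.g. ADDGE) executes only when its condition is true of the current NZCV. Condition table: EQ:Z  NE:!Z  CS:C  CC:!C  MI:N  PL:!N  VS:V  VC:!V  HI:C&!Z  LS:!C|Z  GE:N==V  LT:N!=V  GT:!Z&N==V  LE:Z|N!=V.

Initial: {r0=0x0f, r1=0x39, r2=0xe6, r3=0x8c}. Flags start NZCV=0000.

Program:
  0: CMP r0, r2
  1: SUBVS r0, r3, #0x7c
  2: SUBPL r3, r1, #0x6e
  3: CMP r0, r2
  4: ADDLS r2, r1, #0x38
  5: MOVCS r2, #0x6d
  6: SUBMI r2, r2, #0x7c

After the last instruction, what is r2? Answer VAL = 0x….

VAL = 0x71

[0] flags=0000 → (cmp)
[1] flags=0000 VS?F → skip
[2] flags=0000 PL?T → r3=0xcb
[3] flags=0000 → (cmp)
[4] flags=0000 LS?T → r2=0x71
[5] flags=0000 CS?F → skip
[6] flags=0000 MI?F → skip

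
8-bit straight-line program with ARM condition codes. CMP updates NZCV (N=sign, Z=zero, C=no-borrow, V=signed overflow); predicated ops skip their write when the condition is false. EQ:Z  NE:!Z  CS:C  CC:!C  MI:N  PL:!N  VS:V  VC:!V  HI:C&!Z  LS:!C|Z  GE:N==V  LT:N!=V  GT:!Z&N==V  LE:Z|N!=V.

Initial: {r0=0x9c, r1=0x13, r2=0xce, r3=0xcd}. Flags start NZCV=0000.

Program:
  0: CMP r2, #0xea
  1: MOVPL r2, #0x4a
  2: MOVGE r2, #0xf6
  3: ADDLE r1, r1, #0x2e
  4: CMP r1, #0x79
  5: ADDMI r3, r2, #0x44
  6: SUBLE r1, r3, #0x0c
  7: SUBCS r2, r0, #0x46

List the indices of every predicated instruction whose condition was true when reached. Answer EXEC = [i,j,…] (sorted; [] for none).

EXEC = [3,5,6]

0: ✓ CMP  NZCV=1000
1: · MOVPL
2: · MOVGE
3: ✓ ADDLE  r1←0x41
4: ✓ CMP  NZCV=1000
5: ✓ ADDMI  r3←0x12
6: ✓ SUBLE  r1←0x06
7: · SUBCS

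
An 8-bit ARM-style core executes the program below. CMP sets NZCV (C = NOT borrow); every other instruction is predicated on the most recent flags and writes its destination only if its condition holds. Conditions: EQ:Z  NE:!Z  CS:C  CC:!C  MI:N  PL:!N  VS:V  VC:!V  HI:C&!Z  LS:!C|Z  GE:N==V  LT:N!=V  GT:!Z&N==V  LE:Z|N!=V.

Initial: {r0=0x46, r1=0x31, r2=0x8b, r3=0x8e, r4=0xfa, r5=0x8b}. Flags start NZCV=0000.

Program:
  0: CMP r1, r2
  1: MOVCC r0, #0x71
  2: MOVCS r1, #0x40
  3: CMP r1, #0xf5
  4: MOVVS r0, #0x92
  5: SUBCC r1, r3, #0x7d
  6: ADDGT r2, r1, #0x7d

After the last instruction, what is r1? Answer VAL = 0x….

VAL = 0x11

[0] flags=1001 → (cmp)
[1] flags=1001 CC?T → r0=0x71
[2] flags=1001 CS?F → skip
[3] flags=0000 → (cmp)
[4] flags=0000 VS?F → skip
[5] flags=0000 CC?T → r1=0x11
[6] flags=0000 GT?T → r2=0x8e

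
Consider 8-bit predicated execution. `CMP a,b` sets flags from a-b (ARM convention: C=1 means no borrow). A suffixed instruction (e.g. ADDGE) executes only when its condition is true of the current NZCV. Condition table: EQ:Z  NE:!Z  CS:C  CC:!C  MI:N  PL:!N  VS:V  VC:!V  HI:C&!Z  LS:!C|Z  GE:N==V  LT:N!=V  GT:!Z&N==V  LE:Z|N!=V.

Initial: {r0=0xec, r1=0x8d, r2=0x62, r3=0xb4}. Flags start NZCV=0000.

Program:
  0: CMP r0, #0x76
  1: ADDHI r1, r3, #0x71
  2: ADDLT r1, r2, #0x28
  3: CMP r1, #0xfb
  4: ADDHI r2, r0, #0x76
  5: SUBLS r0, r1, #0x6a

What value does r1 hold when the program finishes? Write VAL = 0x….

[0] flags=0011 → (cmp)
[1] flags=0011 HI?T → r1=0x25
[2] flags=0011 LT?T → r1=0x8a
[3] flags=1000 → (cmp)
[4] flags=1000 HI?F → skip
[5] flags=1000 LS?T → r0=0x20

VAL = 0x8a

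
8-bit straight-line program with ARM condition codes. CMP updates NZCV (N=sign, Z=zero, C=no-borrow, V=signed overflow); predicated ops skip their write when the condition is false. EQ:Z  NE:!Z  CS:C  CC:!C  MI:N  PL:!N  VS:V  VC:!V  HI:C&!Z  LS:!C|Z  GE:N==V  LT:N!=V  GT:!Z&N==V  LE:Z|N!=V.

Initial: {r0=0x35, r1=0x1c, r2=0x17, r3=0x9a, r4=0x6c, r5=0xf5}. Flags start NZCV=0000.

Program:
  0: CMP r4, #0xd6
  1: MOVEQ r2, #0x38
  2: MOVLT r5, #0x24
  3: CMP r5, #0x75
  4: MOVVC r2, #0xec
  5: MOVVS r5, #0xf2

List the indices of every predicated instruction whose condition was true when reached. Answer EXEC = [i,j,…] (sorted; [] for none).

EXEC = [4]

[0] flags=1001 → (cmp)
[1] flags=1001 EQ?F → skip
[2] flags=1001 LT?F → skip
[3] flags=1010 → (cmp)
[4] flags=1010 VC?T → r2=0xec
[5] flags=1010 VS?F → skip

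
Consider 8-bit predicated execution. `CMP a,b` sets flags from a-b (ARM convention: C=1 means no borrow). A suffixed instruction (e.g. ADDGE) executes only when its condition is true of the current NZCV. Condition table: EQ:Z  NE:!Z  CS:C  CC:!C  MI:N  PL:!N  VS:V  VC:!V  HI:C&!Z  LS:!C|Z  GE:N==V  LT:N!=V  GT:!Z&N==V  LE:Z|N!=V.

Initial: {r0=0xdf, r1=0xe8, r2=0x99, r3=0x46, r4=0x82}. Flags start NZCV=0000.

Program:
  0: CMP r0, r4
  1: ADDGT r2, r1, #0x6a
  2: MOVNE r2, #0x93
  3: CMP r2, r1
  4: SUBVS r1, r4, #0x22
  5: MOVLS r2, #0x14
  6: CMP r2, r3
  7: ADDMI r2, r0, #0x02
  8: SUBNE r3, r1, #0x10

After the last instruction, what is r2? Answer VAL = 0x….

[0] flags=0010 → (cmp)
[1] flags=0010 GT?T → r2=0x52
[2] flags=0010 NE?T → r2=0x93
[3] flags=1000 → (cmp)
[4] flags=1000 VS?F → skip
[5] flags=1000 LS?T → r2=0x14
[6] flags=1000 → (cmp)
[7] flags=1000 MI?T → r2=0xe1
[8] flags=1000 NE?T → r3=0xd8

VAL = 0xe1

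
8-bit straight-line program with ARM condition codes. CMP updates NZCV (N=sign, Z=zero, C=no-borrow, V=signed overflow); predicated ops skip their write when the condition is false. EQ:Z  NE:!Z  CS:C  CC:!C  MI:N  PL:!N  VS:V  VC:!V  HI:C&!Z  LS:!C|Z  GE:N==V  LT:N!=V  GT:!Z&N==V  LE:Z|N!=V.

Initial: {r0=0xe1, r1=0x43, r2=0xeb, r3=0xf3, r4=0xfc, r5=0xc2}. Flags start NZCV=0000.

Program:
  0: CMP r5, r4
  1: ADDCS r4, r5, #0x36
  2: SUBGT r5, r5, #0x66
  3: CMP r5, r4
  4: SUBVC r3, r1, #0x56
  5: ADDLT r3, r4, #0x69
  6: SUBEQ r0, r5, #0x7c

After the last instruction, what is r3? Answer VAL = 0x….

0: ✓ CMP  NZCV=1000
1: · ADDCS
2: · SUBGT
3: ✓ CMP  NZCV=1000
4: ✓ SUBVC  r3←0xed
5: ✓ ADDLT  r3←0x65
6: · SUBEQ

VAL = 0x65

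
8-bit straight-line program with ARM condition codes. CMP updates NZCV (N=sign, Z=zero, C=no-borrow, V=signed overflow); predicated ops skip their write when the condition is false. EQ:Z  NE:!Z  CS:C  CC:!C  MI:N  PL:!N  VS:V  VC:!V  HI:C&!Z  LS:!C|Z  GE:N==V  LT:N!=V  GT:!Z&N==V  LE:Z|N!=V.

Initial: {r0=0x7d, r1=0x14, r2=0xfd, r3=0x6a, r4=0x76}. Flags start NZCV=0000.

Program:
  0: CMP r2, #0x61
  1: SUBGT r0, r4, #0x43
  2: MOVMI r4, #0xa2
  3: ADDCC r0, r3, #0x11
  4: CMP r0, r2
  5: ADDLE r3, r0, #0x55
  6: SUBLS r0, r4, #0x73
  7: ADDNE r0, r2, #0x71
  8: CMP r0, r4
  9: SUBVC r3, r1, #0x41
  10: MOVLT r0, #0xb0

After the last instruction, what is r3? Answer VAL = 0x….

[0] flags=1010 → (cmp)
[1] flags=1010 GT?F → skip
[2] flags=1010 MI?T → r4=0xa2
[3] flags=1010 CC?F → skip
[4] flags=1001 → (cmp)
[5] flags=1001 LE?F → skip
[6] flags=1001 LS?T → r0=0x2f
[7] flags=1001 NE?T → r0=0x6e
[8] flags=1001 → (cmp)
[9] flags=1001 VC?F → skip
[10] flags=1001 LT?F → skip

VAL = 0x6a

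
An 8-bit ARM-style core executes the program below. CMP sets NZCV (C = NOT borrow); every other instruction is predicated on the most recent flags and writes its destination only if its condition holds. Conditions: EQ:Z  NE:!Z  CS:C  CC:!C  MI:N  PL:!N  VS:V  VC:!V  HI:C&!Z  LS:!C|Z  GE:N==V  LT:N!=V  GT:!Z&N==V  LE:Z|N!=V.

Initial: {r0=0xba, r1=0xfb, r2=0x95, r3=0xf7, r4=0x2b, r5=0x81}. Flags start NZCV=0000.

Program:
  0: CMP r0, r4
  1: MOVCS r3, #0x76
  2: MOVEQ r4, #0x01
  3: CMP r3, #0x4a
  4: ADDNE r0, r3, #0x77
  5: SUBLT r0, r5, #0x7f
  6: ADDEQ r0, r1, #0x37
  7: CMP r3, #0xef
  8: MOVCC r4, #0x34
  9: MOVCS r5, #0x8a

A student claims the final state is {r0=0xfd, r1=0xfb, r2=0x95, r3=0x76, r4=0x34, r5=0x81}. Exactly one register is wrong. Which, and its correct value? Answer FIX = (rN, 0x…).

0: ✓ CMP  NZCV=1010
1: ✓ MOVCS  r3←0x76
2: · MOVEQ
3: ✓ CMP  NZCV=0010
4: ✓ ADDNE  r0←0xed
5: · SUBLT
6: · ADDEQ
7: ✓ CMP  NZCV=1001
8: ✓ MOVCC  r4←0x34
9: · MOVCS

FIX = (r0, 0xed)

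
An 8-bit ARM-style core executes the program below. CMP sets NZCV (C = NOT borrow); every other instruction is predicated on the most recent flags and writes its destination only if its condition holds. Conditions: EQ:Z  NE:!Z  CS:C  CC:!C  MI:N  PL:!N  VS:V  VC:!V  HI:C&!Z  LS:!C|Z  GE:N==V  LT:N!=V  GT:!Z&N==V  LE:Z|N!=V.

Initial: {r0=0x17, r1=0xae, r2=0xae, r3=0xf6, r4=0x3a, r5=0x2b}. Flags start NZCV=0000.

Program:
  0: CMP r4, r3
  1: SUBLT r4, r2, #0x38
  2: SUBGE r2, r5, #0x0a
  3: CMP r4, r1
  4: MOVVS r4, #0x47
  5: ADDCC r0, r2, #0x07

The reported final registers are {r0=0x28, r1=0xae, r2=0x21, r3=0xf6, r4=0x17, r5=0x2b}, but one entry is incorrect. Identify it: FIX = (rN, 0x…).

0: ✓ CMP  NZCV=0000
1: · SUBLT
2: ✓ SUBGE  r2←0x21
3: ✓ CMP  NZCV=1001
4: ✓ MOVVS  r4←0x47
5: ✓ ADDCC  r0←0x28

FIX = (r4, 0x47)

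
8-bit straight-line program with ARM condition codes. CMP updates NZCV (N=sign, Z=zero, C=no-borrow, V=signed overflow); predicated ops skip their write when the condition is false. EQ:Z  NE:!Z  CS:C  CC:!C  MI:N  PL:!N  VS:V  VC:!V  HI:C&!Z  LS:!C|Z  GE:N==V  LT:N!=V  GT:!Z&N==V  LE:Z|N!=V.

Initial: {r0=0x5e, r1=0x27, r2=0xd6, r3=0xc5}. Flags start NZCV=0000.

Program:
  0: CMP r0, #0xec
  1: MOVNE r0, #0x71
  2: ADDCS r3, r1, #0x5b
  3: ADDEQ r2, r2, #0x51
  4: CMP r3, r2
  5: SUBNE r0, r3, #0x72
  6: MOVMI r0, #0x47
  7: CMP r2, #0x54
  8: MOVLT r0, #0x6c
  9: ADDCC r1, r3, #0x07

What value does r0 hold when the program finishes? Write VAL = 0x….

[0] flags=0000 → (cmp)
[1] flags=0000 NE?T → r0=0x71
[2] flags=0000 CS?F → skip
[3] flags=0000 EQ?F → skip
[4] flags=1000 → (cmp)
[5] flags=1000 NE?T → r0=0x53
[6] flags=1000 MI?T → r0=0x47
[7] flags=1010 → (cmp)
[8] flags=1010 LT?T → r0=0x6c
[9] flags=1010 CC?F → skip

VAL = 0x6c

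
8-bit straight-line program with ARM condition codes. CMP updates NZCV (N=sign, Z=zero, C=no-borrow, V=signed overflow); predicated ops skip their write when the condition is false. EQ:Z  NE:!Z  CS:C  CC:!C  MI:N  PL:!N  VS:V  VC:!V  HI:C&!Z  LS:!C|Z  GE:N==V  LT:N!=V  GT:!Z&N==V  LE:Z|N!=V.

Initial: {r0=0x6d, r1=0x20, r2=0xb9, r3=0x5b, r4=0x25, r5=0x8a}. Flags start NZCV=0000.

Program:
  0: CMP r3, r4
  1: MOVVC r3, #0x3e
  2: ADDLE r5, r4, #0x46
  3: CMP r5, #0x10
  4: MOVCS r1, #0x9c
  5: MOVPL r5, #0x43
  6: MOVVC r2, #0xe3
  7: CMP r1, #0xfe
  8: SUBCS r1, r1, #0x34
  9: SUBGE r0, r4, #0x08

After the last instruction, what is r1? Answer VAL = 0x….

VAL = 0x9c

0: ✓ CMP  NZCV=0010
1: ✓ MOVVC  r3←0x3e
2: · ADDLE
3: ✓ CMP  NZCV=0011
4: ✓ MOVCS  r1←0x9c
5: ✓ MOVPL  r5←0x43
6: · MOVVC
7: ✓ CMP  NZCV=1000
8: · SUBCS
9: · SUBGE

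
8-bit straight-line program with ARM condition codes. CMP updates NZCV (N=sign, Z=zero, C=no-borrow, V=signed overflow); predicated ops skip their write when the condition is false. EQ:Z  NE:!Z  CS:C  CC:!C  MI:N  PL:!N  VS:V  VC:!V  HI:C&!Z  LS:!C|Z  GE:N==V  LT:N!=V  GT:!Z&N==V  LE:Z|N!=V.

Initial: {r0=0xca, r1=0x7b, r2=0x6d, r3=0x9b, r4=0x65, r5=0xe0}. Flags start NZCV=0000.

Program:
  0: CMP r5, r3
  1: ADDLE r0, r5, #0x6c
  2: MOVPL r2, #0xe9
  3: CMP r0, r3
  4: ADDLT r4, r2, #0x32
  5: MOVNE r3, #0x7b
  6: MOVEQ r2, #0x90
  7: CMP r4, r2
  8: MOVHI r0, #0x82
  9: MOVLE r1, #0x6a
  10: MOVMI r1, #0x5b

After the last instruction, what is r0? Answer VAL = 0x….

0: ✓ CMP  NZCV=0010
1: · ADDLE
2: ✓ MOVPL  r2←0xe9
3: ✓ CMP  NZCV=0010
4: · ADDLT
5: ✓ MOVNE  r3←0x7b
6: · MOVEQ
7: ✓ CMP  NZCV=0000
8: · MOVHI
9: · MOVLE
10: · MOVMI

VAL = 0xca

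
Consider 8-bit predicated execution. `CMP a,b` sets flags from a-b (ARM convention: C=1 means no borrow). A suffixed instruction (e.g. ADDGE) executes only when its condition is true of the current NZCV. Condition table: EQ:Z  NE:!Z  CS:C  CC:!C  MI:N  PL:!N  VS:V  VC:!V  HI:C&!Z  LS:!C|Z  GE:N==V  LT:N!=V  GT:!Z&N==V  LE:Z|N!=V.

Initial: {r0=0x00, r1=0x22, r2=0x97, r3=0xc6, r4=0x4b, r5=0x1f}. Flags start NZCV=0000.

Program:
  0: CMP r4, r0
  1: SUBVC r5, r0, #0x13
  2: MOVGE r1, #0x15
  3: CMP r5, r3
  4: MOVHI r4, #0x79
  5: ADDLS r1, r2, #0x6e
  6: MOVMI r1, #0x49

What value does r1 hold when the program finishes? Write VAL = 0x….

0: ✓ CMP  NZCV=0010
1: ✓ SUBVC  r5←0xed
2: ✓ MOVGE  r1←0x15
3: ✓ CMP  NZCV=0010
4: ✓ MOVHI  r4←0x79
5: · ADDLS
6: · MOVMI

VAL = 0x15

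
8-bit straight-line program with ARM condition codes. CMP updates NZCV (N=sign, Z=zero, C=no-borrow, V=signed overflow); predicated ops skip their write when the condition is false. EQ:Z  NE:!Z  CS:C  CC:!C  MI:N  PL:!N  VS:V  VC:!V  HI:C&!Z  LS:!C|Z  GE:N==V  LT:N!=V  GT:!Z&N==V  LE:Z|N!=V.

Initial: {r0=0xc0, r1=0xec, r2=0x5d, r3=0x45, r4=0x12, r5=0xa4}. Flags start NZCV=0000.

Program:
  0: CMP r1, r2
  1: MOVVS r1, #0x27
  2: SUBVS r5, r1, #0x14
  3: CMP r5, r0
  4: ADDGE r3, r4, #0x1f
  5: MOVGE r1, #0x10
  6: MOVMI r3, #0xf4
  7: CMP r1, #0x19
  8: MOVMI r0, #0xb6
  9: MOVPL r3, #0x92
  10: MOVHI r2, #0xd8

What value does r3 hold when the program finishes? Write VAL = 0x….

[0] flags=1010 → (cmp)
[1] flags=1010 VS?F → skip
[2] flags=1010 VS?F → skip
[3] flags=1000 → (cmp)
[4] flags=1000 GE?F → skip
[5] flags=1000 GE?F → skip
[6] flags=1000 MI?T → r3=0xf4
[7] flags=1010 → (cmp)
[8] flags=1010 MI?T → r0=0xb6
[9] flags=1010 PL?F → skip
[10] flags=1010 HI?T → r2=0xd8

VAL = 0xf4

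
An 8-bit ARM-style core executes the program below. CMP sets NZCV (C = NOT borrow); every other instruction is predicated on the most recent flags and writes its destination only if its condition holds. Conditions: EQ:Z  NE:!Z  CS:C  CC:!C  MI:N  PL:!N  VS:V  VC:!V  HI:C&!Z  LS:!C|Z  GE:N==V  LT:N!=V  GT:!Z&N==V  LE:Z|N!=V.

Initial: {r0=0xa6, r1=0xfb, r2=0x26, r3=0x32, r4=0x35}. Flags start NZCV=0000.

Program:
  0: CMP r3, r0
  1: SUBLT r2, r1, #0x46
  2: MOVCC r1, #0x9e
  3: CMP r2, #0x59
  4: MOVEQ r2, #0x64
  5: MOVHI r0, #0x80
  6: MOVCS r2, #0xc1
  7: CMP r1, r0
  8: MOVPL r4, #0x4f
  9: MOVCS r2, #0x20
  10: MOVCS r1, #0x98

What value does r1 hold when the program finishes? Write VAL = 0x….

VAL = 0x9e

0: ✓ CMP  NZCV=1001
1: · SUBLT
2: ✓ MOVCC  r1←0x9e
3: ✓ CMP  NZCV=1000
4: · MOVEQ
5: · MOVHI
6: · MOVCS
7: ✓ CMP  NZCV=1000
8: · MOVPL
9: · MOVCS
10: · MOVCS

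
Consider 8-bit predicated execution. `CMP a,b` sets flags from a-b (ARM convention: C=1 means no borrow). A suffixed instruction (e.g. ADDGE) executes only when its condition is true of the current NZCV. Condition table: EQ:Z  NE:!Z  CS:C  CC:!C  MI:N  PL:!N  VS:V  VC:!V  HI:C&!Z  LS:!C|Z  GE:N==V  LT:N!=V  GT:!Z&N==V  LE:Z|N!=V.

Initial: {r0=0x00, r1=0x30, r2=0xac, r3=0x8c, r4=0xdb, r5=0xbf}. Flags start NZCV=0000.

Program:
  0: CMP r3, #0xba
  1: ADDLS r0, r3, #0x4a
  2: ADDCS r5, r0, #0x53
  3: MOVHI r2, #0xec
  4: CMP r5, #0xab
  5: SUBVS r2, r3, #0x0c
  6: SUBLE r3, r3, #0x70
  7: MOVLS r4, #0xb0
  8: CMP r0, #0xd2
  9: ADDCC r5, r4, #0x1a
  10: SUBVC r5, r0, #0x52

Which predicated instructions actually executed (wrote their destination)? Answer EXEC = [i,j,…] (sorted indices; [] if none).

EXEC = [1,10]

0: ✓ CMP  NZCV=1000
1: ✓ ADDLS  r0←0xd6
2: · ADDCS
3: · MOVHI
4: ✓ CMP  NZCV=0010
5: · SUBVS
6: · SUBLE
7: · MOVLS
8: ✓ CMP  NZCV=0010
9: · ADDCC
10: ✓ SUBVC  r5←0x84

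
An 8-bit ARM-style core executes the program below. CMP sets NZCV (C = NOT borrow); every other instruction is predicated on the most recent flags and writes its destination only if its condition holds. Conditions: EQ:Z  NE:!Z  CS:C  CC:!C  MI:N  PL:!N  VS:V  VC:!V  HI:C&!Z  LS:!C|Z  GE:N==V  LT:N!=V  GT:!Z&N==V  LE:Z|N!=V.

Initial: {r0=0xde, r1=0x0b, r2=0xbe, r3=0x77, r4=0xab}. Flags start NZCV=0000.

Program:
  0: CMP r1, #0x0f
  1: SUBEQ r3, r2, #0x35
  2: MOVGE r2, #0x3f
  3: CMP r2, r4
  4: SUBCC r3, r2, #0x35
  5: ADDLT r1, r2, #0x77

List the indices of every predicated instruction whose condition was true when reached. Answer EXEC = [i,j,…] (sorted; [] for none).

EXEC = []

0: ✓ CMP  NZCV=1000
1: · SUBEQ
2: · MOVGE
3: ✓ CMP  NZCV=0010
4: · SUBCC
5: · ADDLT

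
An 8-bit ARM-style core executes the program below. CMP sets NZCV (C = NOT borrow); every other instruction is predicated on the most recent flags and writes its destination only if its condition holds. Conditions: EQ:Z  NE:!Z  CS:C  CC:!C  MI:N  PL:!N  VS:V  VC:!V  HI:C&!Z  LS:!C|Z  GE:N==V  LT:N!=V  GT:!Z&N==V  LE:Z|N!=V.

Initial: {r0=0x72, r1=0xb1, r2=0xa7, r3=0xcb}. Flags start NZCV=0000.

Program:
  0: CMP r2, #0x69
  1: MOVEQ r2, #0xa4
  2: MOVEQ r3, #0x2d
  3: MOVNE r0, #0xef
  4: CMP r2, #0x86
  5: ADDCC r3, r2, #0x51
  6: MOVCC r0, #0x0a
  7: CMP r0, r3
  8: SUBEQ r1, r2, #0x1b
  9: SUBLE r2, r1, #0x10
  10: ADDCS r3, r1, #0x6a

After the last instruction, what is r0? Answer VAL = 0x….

VAL = 0xef

[0] flags=0011 → (cmp)
[1] flags=0011 EQ?F → skip
[2] flags=0011 EQ?F → skip
[3] flags=0011 NE?T → r0=0xef
[4] flags=0010 → (cmp)
[5] flags=0010 CC?F → skip
[6] flags=0010 CC?F → skip
[7] flags=0010 → (cmp)
[8] flags=0010 EQ?F → skip
[9] flags=0010 LE?F → skip
[10] flags=0010 CS?T → r3=0x1b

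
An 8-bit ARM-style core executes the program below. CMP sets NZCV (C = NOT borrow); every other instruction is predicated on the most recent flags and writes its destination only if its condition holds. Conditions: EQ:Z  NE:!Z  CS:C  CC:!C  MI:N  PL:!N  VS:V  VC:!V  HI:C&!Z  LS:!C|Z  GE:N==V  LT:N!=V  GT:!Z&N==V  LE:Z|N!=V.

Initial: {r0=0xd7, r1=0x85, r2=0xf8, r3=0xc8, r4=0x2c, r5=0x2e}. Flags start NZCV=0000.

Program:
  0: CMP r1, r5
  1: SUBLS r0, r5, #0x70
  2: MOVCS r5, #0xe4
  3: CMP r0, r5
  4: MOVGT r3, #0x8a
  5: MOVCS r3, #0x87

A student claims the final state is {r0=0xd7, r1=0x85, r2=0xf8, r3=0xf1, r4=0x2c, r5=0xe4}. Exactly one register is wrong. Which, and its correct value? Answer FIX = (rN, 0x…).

[0] flags=0011 → (cmp)
[1] flags=0011 LS?F → skip
[2] flags=0011 CS?T → r5=0xe4
[3] flags=1000 → (cmp)
[4] flags=1000 GT?F → skip
[5] flags=1000 CS?F → skip

FIX = (r3, 0xc8)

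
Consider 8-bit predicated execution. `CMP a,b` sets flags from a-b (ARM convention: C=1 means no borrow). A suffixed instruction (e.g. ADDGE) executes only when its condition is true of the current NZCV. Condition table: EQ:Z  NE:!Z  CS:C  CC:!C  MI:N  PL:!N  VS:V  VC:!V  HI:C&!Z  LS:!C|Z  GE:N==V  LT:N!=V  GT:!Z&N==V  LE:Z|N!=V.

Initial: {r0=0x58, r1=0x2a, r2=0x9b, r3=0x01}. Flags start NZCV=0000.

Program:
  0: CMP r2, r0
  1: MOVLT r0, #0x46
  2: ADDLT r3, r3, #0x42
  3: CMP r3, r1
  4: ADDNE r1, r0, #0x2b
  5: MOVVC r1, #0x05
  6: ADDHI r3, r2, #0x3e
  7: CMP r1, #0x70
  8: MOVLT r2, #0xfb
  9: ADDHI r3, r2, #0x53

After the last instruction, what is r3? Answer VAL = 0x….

0: ✓ CMP  NZCV=0011
1: ✓ MOVLT  r0←0x46
2: ✓ ADDLT  r3←0x43
3: ✓ CMP  NZCV=0010
4: ✓ ADDNE  r1←0x71
5: ✓ MOVVC  r1←0x05
6: ✓ ADDHI  r3←0xd9
7: ✓ CMP  NZCV=1000
8: ✓ MOVLT  r2←0xfb
9: · ADDHI

VAL = 0xd9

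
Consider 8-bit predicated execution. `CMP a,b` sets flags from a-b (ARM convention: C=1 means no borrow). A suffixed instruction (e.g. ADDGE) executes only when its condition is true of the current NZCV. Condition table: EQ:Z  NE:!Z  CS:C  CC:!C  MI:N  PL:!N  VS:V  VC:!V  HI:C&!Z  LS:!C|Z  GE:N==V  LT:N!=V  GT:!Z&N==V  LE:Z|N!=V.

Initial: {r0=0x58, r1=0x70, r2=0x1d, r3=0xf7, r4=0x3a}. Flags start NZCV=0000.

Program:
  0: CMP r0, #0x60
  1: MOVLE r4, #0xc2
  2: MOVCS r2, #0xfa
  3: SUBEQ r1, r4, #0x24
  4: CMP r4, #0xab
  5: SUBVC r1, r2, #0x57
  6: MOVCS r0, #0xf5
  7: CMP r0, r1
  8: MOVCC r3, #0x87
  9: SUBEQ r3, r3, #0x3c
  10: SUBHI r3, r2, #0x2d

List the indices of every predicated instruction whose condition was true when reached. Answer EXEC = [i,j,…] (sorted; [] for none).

EXEC = [1,5,6,10]

0: ✓ CMP  NZCV=1000
1: ✓ MOVLE  r4←0xc2
2: · MOVCS
3: · SUBEQ
4: ✓ CMP  NZCV=0010
5: ✓ SUBVC  r1←0xc6
6: ✓ MOVCS  r0←0xf5
7: ✓ CMP  NZCV=0010
8: · MOVCC
9: · SUBEQ
10: ✓ SUBHI  r3←0xf0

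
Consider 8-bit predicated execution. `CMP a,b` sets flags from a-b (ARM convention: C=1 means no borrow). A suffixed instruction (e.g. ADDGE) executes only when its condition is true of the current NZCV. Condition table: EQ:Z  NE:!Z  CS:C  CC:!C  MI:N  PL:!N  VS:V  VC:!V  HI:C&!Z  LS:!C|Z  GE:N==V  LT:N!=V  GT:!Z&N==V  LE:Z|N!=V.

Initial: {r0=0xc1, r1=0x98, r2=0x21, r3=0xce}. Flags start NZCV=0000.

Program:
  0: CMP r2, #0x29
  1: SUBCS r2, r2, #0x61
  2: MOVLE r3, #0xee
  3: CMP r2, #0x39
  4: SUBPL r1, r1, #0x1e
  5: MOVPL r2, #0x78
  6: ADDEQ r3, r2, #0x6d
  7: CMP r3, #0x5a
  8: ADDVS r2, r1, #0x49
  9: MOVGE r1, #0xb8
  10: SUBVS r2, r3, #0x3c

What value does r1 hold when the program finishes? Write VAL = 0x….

VAL = 0x98

0: ✓ CMP  NZCV=1000
1: · SUBCS
2: ✓ MOVLE  r3←0xee
3: ✓ CMP  NZCV=1000
4: · SUBPL
5: · MOVPL
6: · ADDEQ
7: ✓ CMP  NZCV=1010
8: · ADDVS
9: · MOVGE
10: · SUBVS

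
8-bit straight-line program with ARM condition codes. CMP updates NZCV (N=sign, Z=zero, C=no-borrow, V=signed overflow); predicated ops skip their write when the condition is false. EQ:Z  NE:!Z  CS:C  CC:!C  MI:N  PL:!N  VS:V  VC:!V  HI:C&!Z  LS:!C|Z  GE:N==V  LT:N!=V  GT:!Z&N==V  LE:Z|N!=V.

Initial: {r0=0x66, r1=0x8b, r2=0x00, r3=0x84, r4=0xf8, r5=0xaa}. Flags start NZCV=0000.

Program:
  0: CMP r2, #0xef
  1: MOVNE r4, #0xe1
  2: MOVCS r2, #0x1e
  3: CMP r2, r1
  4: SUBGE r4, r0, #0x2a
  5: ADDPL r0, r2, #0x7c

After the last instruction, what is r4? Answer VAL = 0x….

VAL = 0x3c

0: ✓ CMP  NZCV=0000
1: ✓ MOVNE  r4←0xe1
2: · MOVCS
3: ✓ CMP  NZCV=0000
4: ✓ SUBGE  r4←0x3c
5: ✓ ADDPL  r0←0x7c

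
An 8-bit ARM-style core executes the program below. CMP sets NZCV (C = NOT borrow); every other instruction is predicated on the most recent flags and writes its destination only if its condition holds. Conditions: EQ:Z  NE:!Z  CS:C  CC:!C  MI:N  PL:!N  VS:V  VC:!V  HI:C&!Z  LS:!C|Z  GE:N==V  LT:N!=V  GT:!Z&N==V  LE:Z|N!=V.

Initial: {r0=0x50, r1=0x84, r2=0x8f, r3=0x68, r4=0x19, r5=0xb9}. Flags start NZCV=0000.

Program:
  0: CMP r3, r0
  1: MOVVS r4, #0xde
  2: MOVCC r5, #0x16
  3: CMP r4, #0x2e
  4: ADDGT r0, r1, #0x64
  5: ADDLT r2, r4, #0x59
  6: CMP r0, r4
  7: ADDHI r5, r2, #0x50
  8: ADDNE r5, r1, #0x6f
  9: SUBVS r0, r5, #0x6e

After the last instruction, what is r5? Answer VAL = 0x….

[0] flags=0010 → (cmp)
[1] flags=0010 VS?F → skip
[2] flags=0010 CC?F → skip
[3] flags=1000 → (cmp)
[4] flags=1000 GT?F → skip
[5] flags=1000 LT?T → r2=0x72
[6] flags=0010 → (cmp)
[7] flags=0010 HI?T → r5=0xc2
[8] flags=0010 NE?T → r5=0xf3
[9] flags=0010 VS?F → skip

VAL = 0xf3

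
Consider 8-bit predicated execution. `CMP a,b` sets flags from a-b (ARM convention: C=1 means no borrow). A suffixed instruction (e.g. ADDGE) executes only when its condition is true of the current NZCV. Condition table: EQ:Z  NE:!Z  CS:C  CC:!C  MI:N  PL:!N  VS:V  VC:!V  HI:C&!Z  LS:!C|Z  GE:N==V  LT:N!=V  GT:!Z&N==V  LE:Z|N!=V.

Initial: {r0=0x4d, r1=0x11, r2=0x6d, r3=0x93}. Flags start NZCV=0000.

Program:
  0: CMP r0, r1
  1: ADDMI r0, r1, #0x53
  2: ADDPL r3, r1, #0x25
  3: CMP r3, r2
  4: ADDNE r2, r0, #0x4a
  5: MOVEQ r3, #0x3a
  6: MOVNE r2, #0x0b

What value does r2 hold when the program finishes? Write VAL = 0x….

VAL = 0x0b

0: ✓ CMP  NZCV=0010
1: · ADDMI
2: ✓ ADDPL  r3←0x36
3: ✓ CMP  NZCV=1000
4: ✓ ADDNE  r2←0x97
5: · MOVEQ
6: ✓ MOVNE  r2←0x0b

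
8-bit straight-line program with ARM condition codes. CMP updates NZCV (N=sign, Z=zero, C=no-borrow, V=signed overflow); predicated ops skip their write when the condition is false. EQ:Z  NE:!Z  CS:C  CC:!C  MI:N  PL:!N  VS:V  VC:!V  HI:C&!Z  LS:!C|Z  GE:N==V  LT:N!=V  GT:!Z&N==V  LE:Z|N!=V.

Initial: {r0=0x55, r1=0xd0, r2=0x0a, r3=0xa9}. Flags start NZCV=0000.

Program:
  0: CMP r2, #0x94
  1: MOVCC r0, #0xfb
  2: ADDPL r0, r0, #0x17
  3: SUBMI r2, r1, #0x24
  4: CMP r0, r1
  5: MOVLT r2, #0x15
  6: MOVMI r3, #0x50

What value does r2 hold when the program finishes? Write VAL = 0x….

VAL = 0x0a

[0] flags=0000 → (cmp)
[1] flags=0000 CC?T → r0=0xfb
[2] flags=0000 PL?T → r0=0x12
[3] flags=0000 MI?F → skip
[4] flags=0000 → (cmp)
[5] flags=0000 LT?F → skip
[6] flags=0000 MI?F → skip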